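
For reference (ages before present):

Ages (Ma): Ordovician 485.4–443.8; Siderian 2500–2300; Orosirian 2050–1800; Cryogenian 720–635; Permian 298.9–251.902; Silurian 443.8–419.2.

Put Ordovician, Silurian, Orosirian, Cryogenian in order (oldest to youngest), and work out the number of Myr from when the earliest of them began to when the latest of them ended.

Orosirian → Cryogenian → Ordovician → Silurian; total span 1630.8 Myr

From the excerpt: Ordovician 485.4–443.8; Silurian 443.8–419.2; Orosirian 2050–1800; Cryogenian 720–635 (Ma).
Larger Ma is earlier, so the oldest is Orosirian and the youngest is Silurian; oldest to youngest: Orosirian, Cryogenian, Ordovician, Silurian.
Oldest start 2050 minus youngest end 419.2 gives 1630.8 Myr overall.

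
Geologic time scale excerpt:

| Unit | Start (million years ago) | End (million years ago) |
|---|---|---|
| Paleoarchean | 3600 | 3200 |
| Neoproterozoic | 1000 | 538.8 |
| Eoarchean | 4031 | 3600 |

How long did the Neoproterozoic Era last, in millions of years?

461.2 million years

1000 − 538.8 = 461.2 million years.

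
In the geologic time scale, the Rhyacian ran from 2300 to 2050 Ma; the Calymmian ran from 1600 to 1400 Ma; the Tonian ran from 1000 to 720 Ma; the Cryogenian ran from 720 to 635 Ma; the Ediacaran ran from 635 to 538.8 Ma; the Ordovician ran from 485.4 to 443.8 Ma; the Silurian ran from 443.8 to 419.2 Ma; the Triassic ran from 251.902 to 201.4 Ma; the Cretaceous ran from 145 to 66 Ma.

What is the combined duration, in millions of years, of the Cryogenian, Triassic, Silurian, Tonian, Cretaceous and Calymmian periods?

Each duration: Cryogenian = 85; Triassic = 50.502; Silurian = 24.6; Tonian = 280; Cretaceous = 79; Calymmian = 200.
Sum: 85 + 50.502 + 24.6 + 280 + 79 + 200 = 719.102 Myr.

719.102 million years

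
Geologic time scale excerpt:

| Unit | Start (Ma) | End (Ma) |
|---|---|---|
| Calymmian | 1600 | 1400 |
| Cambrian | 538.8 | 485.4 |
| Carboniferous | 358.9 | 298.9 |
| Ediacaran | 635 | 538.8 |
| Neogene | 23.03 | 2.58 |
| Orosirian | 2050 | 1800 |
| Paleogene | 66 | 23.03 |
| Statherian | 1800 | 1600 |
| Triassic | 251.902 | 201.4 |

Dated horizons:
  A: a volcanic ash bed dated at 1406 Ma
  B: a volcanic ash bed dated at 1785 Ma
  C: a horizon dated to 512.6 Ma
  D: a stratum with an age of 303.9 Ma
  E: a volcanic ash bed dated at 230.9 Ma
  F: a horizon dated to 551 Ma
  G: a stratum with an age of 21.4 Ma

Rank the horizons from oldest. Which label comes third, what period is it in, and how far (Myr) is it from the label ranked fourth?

Larger Ma means older, so oldest first: B 1785 > A 1406 > F 551 > C 512.6 > D 303.9 > E 230.9 > G 21.4.
Counting 3 along gives F (551 Ma); the excerpt puts that inside the Ediacaran, 635–538.8 Ma.
Next in line is C (512.6 Ma), and 551 − 512.6 = 38.4 Myr.

F, in the Ediacaran; 38.4 million years to C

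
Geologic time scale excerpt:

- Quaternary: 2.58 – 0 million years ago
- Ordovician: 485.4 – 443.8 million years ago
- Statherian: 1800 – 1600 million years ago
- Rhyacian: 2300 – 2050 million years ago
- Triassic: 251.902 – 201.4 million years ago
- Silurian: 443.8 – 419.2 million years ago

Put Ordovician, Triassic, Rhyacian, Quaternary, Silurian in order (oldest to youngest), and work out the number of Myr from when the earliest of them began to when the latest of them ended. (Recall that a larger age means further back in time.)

Start ages (Ma): Rhyacian 2300, Ordovician 485.4, Silurian 443.8, Triassic 251.902, Quaternary 2.58.
Ordered oldest to youngest: Rhyacian, Ordovician, Silurian, Triassic, Quaternary.
Span = 2300 − 0 = 2300 Myr.

Rhyacian, Ordovician, Silurian, Triassic, Quaternary; total span 2300 Myr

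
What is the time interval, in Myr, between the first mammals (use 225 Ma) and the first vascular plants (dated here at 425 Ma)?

425 − 225 = 200 million years.

200 million years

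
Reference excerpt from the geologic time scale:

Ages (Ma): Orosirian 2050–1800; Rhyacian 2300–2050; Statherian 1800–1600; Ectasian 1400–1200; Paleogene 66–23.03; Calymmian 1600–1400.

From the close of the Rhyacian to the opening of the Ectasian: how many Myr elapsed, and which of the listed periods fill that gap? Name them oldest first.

650 million years; Orosirian, Statherian, Calymmian

End of Rhyacian = 2050 Ma; start of Ectasian = 1400 Ma.
Gap = 2050 − 1400 = 650 Myr.
Periods wholly inside 2050–1400 Ma: Orosirian (2050–1800), Statherian (1800–1600), Calymmian (1600–1400).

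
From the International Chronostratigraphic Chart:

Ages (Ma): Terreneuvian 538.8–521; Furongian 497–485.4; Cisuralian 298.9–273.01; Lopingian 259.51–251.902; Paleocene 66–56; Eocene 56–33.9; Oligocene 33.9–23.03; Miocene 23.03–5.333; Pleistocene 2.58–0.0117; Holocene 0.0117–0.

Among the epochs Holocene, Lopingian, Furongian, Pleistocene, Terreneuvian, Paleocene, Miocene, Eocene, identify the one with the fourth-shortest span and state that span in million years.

Paleocene, 10 million years

Durations: Holocene 0.0117; Lopingian 7.608; Furongian 11.6; Pleistocene 2.5683; Terreneuvian 17.8; Paleocene 10; Miocene 17.697; Eocene 22.1 Myr.
Sorted shortest-first: Holocene (0.0117), Pleistocene (2.5683), Lopingian (7.608), Paleocene (10), Furongian (11.6), Miocene (17.697), Terreneuvian (17.8), Eocene (22.1).
The fourth shortest is Paleocene at 10 Myr.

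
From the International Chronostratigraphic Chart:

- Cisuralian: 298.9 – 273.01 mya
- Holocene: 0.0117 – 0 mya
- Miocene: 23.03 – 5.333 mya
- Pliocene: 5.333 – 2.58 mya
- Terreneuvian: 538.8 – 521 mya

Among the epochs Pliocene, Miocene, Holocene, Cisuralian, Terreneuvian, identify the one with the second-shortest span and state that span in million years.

Durations: Pliocene 2.753; Miocene 17.697; Holocene 0.0117; Cisuralian 25.89; Terreneuvian 17.8 Myr.
Sorted shortest-first: Holocene (0.0117), Pliocene (2.753), Miocene (17.697), Terreneuvian (17.8), Cisuralian (25.89).
The second shortest is Pliocene at 2.753 Myr.

Pliocene, 2.753 million years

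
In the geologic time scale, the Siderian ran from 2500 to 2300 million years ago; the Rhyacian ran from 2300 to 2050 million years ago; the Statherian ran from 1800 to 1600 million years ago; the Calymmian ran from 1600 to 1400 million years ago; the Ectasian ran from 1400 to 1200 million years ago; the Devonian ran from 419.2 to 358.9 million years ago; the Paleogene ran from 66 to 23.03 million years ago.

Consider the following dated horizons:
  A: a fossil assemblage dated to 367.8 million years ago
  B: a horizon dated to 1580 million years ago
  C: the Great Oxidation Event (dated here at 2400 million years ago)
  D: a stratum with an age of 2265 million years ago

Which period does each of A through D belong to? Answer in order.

Match each age against the start–end ranges in the excerpt: A = 367.8 Ma → Devonian (419.2–358.9); B = 1580 Ma → Calymmian (1600–1400); C = 2400 Ma → Siderian (2500–2300); D = 2265 Ma → Rhyacian (2300–2050).

A — Devonian; B — Calymmian; C — Siderian; D — Rhyacian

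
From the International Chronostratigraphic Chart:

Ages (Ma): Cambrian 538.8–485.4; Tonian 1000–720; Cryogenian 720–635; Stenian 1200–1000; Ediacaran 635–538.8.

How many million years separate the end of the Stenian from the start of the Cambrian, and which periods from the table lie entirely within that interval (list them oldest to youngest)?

461.2 million years; Tonian, Cryogenian, Ediacaran

The Stenian closes at 1000 Ma and the Cambrian opens at 538.8 Ma, so the interval is 1000 − 538.8 = 461.2 Myr.
A period fits inside if it starts at or after 1000 Ma and ends at or before 538.8 Ma; oldest first that gives Tonian, Cryogenian, Ediacaran.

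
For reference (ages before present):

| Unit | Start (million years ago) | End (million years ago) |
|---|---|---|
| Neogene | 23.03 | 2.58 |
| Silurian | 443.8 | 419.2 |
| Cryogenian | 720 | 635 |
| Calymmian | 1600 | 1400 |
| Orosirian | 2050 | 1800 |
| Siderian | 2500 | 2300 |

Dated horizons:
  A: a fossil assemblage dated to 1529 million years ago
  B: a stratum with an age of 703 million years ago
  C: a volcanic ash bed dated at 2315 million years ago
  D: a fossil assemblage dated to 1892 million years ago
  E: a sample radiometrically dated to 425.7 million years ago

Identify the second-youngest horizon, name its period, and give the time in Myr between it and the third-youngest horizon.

B, in the Cryogenian; 826 million years to A

Sorted youngest-first by Ma: E (425.7), B (703), A (1529), D (1892), C (2315).
The second youngest is B at 703 Ma, which lies in 720–635 Ma: the Cryogenian.
The third youngest is A at 1529 Ma; separation = |703 − 1529| = 826 Myr.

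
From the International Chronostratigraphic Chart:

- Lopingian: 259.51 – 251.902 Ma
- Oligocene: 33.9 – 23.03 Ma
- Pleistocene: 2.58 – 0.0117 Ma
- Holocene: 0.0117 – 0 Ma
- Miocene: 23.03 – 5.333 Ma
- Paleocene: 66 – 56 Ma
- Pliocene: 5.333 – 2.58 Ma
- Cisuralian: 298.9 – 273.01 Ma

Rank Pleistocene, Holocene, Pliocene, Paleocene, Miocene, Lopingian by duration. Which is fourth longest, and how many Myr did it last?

Pliocene, 2.753 million years

Durations: Pleistocene 2.5683; Holocene 0.0117; Pliocene 2.753; Paleocene 10; Miocene 17.697; Lopingian 7.608 Myr.
Sorted longest-first: Miocene (17.697), Paleocene (10), Lopingian (7.608), Pliocene (2.753), Pleistocene (2.5683), Holocene (0.0117).
The fourth longest is Pliocene at 2.753 Myr.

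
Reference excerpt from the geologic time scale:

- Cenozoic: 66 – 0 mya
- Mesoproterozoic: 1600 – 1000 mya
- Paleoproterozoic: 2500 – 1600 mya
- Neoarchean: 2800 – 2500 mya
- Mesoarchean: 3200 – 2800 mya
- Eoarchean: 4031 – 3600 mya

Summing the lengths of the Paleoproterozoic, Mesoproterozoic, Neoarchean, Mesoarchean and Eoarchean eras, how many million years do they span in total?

Duration is start − end for each: (2500 − 1600) + (1600 − 1000) + (2800 − 2500) + (3200 − 2800) + (4031 − 3600).
That is 900 + 600 + 300 + 400 + 431, which totals 2631 million years.

2631 million years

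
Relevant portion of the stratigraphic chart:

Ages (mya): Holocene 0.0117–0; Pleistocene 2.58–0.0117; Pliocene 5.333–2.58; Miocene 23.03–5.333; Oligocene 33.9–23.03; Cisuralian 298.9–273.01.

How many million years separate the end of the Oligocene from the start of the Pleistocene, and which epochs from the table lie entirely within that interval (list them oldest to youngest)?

The Oligocene closes at 23.03 Ma and the Pleistocene opens at 2.58 Ma, so the interval is 23.03 − 2.58 = 20.45 Myr.
An epoch fits inside if it starts at or after 23.03 Ma and ends at or before 2.58 Ma; oldest first that gives Miocene, Pliocene.

20.45 million years; Miocene, Pliocene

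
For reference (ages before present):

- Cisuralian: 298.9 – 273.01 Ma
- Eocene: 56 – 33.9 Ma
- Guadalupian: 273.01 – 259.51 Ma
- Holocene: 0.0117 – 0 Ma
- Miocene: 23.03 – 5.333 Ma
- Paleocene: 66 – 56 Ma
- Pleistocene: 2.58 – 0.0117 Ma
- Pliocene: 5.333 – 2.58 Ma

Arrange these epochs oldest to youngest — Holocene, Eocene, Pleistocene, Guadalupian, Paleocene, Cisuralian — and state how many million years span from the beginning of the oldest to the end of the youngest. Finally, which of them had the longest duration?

From the excerpt: Holocene 0.0117–0; Eocene 56–33.9; Pleistocene 2.58–0.0117; Guadalupian 273.01–259.51; Paleocene 66–56; Cisuralian 298.9–273.01 (Ma).
Larger Ma is earlier, so the oldest is Cisuralian and the youngest is Holocene; oldest to youngest: Cisuralian, Guadalupian, Paleocene, Eocene, Pleistocene, Holocene.
Oldest start 298.9 minus youngest end 0 gives 298.9 Myr overall.
Individual lengths (start − end): Eocene 22.1; Paleocene 10; Guadalupian 13.5; Cisuralian 25.89; Holocene 0.0117; Pleistocene 2.5683. The largest is Cisuralian at 25.89 Myr.

Cisuralian → Guadalupian → Paleocene → Eocene → Pleistocene → Holocene; total span 298.9 Myr; longest is Cisuralian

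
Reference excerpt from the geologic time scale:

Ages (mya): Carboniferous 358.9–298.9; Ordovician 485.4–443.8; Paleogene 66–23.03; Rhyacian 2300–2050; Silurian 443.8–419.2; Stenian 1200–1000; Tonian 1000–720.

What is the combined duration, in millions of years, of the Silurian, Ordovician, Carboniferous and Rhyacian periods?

376.2 million years

Duration is start − end for each: (443.8 − 419.2) + (485.4 − 443.8) + (358.9 − 298.9) + (2300 − 2050).
That is 24.6 + 41.6 + 60 + 250, which totals 376.2 million years.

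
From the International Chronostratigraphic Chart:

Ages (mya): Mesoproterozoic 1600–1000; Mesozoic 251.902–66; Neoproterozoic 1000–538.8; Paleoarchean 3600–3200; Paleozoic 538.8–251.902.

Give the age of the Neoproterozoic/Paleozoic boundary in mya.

538.8 mya

The Neoproterozoic ends and the Paleozoic begins at 538.8 mya.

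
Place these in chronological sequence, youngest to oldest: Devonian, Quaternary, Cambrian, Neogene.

Quaternary, Neogene, Devonian, Cambrian

Group by era (each group listed oldest first) — Paleozoic: Cambrian, Devonian; Cenozoic: Neogene, Quaternary. The eras run Paleozoic → Mesozoic → Cenozoic. Concatenating the groups in that era order and then reversing gives youngest to oldest.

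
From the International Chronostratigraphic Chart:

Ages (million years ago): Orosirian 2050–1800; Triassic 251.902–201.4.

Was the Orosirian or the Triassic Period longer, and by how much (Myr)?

Orosirian: 2050 − 1800 = 250 Myr.
Triassic: 251.902 − 201.4 = 50.502 Myr.
Difference: 250 − 50.502 = 199.498 Myr, so the Orosirian was longer.

Orosirian, by 199.498 million years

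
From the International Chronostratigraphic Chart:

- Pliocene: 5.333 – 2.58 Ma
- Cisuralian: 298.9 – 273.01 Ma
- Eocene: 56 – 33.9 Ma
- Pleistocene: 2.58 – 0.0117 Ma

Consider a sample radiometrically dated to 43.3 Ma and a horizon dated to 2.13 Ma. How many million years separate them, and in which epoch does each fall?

41.17 million years apart; the first in the Eocene, the second in the Pleistocene

Elapsed time: 43.3 − 2.13 = 41.17 Myr.
43.3 Ma lies within 56–33.9 Ma: Eocene.
2.13 Ma lies within 2.58–0.0117 Ma: Pleistocene.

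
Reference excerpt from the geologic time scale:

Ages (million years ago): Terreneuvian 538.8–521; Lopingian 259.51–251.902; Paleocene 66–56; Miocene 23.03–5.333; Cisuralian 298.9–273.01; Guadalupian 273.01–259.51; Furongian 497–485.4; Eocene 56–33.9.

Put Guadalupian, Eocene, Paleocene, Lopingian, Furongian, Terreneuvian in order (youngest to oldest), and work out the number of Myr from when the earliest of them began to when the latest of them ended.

Eocene, Paleocene, Lopingian, Guadalupian, Furongian, Terreneuvian; total span 504.9 Myr

From the excerpt: Guadalupian 273.01–259.51; Eocene 56–33.9; Paleocene 66–56; Lopingian 259.51–251.902; Furongian 497–485.4; Terreneuvian 538.8–521 (Ma).
Larger Ma is earlier, so the oldest is Terreneuvian and the youngest is Eocene; youngest to oldest: Eocene, Paleocene, Lopingian, Guadalupian, Furongian, Terreneuvian.
Oldest start 538.8 minus youngest end 33.9 gives 504.9 Myr overall.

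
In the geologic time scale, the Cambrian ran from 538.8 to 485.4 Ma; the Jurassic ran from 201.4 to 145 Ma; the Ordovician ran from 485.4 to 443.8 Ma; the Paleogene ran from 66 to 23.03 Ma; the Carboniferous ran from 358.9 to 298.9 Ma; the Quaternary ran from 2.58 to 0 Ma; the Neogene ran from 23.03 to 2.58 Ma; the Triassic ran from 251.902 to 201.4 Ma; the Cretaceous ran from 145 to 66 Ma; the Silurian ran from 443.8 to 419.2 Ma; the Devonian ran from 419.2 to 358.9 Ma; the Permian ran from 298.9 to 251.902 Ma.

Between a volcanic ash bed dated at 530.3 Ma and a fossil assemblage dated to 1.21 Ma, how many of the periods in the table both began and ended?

The older date is 530.3 Ma and the younger is 1.21 Ma.
Periods with start < 530.3 and end > 1.21 Ma: Ordovician (485.4–443.8), Silurian (443.8–419.2), Devonian (419.2–358.9), Carboniferous (358.9–298.9), Permian (298.9–251.902), Triassic (251.902–201.4), Jurassic (201.4–145), Cretaceous (145–66), Paleogene (66–23.03), Neogene (23.03–2.58).
That is 10 complete periods.

10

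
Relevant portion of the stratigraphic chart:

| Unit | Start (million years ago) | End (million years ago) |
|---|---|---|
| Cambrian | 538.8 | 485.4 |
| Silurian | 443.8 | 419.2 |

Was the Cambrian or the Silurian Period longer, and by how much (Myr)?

Cambrian, by 28.8 million years

Cambrian: 538.8 − 485.4 = 53.4 Myr.
Silurian: 443.8 − 419.2 = 24.6 Myr.
Difference: 53.4 − 24.6 = 28.8 Myr, so the Cambrian was longer.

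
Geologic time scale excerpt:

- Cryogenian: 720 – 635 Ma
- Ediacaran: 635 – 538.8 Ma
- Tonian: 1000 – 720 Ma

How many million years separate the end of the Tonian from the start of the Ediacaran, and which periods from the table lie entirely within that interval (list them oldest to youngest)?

The Tonian closes at 720 Ma and the Ediacaran opens at 635 Ma, so the interval is 720 − 635 = 85 Myr.
A period fits inside if it starts at or after 720 Ma and ends at or before 635 Ma; oldest first that gives Cryogenian.

85 million years; Cryogenian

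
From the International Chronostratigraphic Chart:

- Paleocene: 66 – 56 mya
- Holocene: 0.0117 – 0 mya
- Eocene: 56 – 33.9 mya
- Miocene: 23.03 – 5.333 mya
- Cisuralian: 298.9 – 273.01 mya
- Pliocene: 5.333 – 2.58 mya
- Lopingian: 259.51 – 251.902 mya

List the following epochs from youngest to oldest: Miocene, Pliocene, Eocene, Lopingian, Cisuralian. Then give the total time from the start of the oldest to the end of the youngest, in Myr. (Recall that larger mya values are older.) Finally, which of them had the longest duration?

From the excerpt: Miocene 23.03–5.333; Pliocene 5.333–2.58; Eocene 56–33.9; Lopingian 259.51–251.902; Cisuralian 298.9–273.01 (Ma).
Larger Ma is earlier, so the oldest is Cisuralian and the youngest is Pliocene; youngest to oldest: Pliocene, Miocene, Eocene, Lopingian, Cisuralian.
Oldest start 298.9 minus youngest end 2.58 gives 296.32 Myr overall.
Individual lengths (start − end): Miocene 17.697; Pliocene 2.753; Eocene 22.1; Lopingian 7.608; Cisuralian 25.89. The largest is Cisuralian at 25.89 Myr.

Pliocene → Miocene → Eocene → Lopingian → Cisuralian; total span 296.32 Myr; longest is Cisuralian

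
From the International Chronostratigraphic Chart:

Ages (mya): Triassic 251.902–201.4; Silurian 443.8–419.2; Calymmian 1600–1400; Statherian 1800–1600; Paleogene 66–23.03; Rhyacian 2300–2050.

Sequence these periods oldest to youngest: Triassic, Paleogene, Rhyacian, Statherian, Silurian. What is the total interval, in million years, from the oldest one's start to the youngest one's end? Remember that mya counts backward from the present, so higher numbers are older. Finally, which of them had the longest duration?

Rhyacian, Statherian, Silurian, Triassic, Paleogene; total span 2276.97 Myr; longest is Rhyacian

From the excerpt: Triassic 251.902–201.4; Paleogene 66–23.03; Rhyacian 2300–2050; Statherian 1800–1600; Silurian 443.8–419.2 (Ma).
Larger Ma is earlier, so the oldest is Rhyacian and the youngest is Paleogene; oldest to youngest: Rhyacian, Statherian, Silurian, Triassic, Paleogene.
Oldest start 2300 minus youngest end 23.03 gives 2276.97 Myr overall.
Individual lengths (start − end): Paleogene 42.97; Triassic 50.502; Rhyacian 250; Statherian 200; Silurian 24.6. The largest is Rhyacian at 250 Myr.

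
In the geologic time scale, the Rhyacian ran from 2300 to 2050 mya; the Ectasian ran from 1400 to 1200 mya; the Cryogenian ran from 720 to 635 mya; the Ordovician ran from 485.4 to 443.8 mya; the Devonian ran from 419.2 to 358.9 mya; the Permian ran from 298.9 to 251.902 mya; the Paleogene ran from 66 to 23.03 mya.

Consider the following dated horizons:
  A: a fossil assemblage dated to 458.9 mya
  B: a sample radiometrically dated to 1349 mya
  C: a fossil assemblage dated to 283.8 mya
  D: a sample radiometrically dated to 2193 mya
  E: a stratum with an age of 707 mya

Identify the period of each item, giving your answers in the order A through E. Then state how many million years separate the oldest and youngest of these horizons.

A: 458.9 Ma lies in 485.4–443.8 Ma, so Ordovician.
B: 1349 Ma lies in 1400–1200 Ma, so Ectasian.
C: 283.8 Ma lies in 298.9–251.902 Ma, so Permian.
D: 2193 Ma lies in 2300–2050 Ma, so Rhyacian.
E: 707 Ma lies in 720–635 Ma, so Cryogenian.
Oldest = 2193 Ma, youngest = 283.8 Ma → span 1909.2 Myr.

A — Ordovician; B — Ectasian; C — Permian; D — Rhyacian; E — Cryogenian; span 1909.2 million years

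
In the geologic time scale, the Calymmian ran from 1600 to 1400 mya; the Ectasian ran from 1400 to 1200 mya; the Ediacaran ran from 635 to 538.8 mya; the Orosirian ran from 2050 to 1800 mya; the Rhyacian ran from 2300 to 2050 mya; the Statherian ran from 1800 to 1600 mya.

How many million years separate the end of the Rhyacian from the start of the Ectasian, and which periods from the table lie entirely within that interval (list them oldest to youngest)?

650 million years; Orosirian, Statherian, Calymmian

End of Rhyacian = 2050 Ma; start of Ectasian = 1400 Ma.
Gap = 2050 − 1400 = 650 Myr.
Periods wholly inside 2050–1400 Ma: Orosirian (2050–1800), Statherian (1800–1600), Calymmian (1600–1400).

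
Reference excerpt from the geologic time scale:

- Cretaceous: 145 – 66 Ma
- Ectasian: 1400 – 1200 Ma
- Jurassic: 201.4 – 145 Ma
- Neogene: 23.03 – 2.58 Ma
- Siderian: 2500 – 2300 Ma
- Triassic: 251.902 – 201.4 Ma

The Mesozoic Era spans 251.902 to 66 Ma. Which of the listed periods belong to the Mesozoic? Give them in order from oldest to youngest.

Periods with both bounds inside 251.902–66 Ma: Triassic (251.902–201.4), Jurassic (201.4–145), Cretaceous (145–66).

Triassic, Jurassic, Cretaceous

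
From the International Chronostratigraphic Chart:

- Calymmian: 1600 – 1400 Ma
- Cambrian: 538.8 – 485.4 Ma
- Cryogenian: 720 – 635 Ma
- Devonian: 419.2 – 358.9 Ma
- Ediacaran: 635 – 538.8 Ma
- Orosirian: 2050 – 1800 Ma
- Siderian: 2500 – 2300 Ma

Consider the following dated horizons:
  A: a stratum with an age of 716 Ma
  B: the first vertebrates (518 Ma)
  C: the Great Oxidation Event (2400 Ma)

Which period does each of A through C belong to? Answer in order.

A: 716 Ma lies in 720–635 Ma, so Cryogenian.
B: 518 Ma lies in 538.8–485.4 Ma, so Cambrian.
C: 2400 Ma lies in 2500–2300 Ma, so Siderian.

A — Cryogenian; B — Cambrian; C — Siderian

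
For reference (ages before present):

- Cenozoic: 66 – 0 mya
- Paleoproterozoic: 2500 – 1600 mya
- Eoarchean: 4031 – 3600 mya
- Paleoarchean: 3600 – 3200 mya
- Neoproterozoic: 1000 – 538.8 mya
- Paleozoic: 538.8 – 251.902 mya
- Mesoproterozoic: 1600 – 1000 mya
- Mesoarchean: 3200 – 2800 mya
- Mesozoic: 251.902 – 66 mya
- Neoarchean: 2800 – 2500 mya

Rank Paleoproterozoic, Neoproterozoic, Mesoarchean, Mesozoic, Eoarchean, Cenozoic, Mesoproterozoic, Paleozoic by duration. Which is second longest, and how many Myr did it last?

Durations: Paleoproterozoic 900; Neoproterozoic 461.2; Mesoarchean 400; Mesozoic 185.902; Eoarchean 431; Cenozoic 66; Mesoproterozoic 600; Paleozoic 286.898 Myr.
Sorted longest-first: Paleoproterozoic (900), Mesoproterozoic (600), Neoproterozoic (461.2), Eoarchean (431), Mesoarchean (400), Paleozoic (286.898), Mesozoic (185.902), Cenozoic (66).
The second longest is Mesoproterozoic at 600 Myr.

Mesoproterozoic, 600 million years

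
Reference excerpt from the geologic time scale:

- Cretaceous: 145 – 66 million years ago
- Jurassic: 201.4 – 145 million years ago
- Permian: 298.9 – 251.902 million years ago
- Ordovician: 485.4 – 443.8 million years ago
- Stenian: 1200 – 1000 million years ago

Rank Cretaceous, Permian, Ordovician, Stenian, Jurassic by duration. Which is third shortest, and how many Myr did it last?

Start − end for each: Cretaceous 145 − 66 = 79; Permian 298.9 − 251.902 = 46.998; Ordovician 485.4 − 443.8 = 41.6; Stenian 1200 − 1000 = 200; Jurassic 201.4 − 145 = 56.4.
Ranking these from shortest: Ordovician < Permian < Jurassic < Cretaceous < Stenian.
Position 3 in that ranking is Jurassic, which lasted 56.4 Myr.

Jurassic, 56.4 million years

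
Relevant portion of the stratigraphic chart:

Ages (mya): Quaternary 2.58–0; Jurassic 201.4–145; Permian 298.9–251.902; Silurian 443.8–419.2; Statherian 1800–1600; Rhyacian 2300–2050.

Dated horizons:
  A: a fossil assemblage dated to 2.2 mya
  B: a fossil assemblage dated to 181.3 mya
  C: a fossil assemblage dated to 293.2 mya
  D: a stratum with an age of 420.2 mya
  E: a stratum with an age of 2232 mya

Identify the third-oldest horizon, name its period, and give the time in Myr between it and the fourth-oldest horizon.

Larger Ma means older, so oldest first: E 2232 > D 420.2 > C 293.2 > B 181.3 > A 2.2.
Counting 3 along gives C (293.2 Ma); the excerpt puts that inside the Permian, 298.9–251.902 Ma.
Next in line is B (181.3 Ma), and 293.2 − 181.3 = 111.9 Myr.

C, in the Permian; 111.9 million years to B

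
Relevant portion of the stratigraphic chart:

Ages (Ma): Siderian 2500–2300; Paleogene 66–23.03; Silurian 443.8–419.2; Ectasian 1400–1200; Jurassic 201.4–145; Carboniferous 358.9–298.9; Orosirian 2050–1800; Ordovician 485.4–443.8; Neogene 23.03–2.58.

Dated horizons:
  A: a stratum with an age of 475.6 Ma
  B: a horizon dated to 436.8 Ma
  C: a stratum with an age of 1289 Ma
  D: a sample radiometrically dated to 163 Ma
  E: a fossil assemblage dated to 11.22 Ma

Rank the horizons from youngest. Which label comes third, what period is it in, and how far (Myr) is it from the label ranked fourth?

Smaller Ma means younger, so youngest first: E 11.22 < D 163 < B 436.8 < A 475.6 < C 1289.
Counting 3 along gives B (436.8 Ma); the excerpt puts that inside the Silurian, 443.8–419.2 Ma.
Next in line is A (475.6 Ma), and 475.6 − 436.8 = 38.8 Myr.

B, in the Silurian; 38.8 million years to A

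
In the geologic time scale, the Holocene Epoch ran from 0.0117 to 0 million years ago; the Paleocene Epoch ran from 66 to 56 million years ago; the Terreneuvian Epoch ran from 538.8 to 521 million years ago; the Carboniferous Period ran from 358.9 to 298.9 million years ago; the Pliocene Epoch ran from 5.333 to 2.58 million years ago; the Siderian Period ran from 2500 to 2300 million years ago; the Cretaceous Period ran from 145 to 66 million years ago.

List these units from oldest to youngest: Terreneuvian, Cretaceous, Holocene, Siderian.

Read off each span (Ma): Terreneuvian 538.8–521; Cretaceous 145–66; Holocene 0.0117–0; Siderian 2500–2300.
Larger Ma is older, so oldest→youngest is Siderian, Terreneuvian, Cretaceous, Holocene.

Siderian → Terreneuvian → Cretaceous → Holocene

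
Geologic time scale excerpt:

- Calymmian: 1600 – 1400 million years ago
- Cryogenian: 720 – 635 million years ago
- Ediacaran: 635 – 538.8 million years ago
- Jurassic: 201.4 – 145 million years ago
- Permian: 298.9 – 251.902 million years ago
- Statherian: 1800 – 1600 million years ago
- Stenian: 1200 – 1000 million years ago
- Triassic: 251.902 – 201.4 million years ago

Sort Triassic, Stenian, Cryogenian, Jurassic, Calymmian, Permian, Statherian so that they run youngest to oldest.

Jurassic, Triassic, Permian, Cryogenian, Stenian, Calymmian, Statherian

Sorting by start age (ascending Ma, since larger Ma = older): Jurassic start 201.4, Triassic start 251.902, Permian start 298.9, Cryogenian start 720, Stenian start 1200, Calymmian start 1600, Statherian start 1800.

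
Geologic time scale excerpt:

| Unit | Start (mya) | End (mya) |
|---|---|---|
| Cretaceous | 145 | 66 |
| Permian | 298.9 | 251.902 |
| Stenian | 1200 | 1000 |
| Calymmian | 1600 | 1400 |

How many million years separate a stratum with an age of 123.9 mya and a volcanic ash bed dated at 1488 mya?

1488 − 123.9 = 1364.1 million years.

1364.1 million years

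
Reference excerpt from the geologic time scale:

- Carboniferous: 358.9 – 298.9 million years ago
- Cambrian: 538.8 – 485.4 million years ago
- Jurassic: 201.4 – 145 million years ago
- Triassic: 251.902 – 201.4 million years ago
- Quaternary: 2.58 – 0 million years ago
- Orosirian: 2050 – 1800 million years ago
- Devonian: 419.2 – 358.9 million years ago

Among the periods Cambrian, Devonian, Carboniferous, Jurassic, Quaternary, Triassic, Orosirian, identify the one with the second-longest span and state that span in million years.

Start − end for each: Cambrian 538.8 − 485.4 = 53.4; Devonian 419.2 − 358.9 = 60.3; Carboniferous 358.9 − 298.9 = 60; Jurassic 201.4 − 145 = 56.4; Quaternary 2.58 − 0 = 2.58; Triassic 251.902 − 201.4 = 50.502; Orosirian 2050 − 1800 = 250.
Ranking these from longest: Orosirian > Devonian > Carboniferous > Jurassic > Cambrian > Triassic > Quaternary.
Position 2 in that ranking is Devonian, which lasted 60.3 Myr.

Devonian, 60.3 million years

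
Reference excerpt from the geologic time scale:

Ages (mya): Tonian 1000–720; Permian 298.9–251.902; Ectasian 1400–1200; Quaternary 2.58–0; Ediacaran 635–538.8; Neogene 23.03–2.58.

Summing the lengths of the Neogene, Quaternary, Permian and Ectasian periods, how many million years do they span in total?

270.028 million years

Duration is start − end for each: (23.03 − 2.58) + (2.58 − 0) + (298.9 − 251.902) + (1400 − 1200).
That is 20.45 + 2.58 + 46.998 + 200, which totals 270.028 million years.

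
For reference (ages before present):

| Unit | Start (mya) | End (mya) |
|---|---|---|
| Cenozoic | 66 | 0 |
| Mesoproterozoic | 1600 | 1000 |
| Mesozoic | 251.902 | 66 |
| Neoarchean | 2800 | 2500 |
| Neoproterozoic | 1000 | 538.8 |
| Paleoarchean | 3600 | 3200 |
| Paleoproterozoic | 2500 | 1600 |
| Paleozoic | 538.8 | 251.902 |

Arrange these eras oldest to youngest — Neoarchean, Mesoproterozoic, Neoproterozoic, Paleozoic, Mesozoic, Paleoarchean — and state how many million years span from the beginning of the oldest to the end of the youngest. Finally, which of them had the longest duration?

Start ages (Ma): Paleoarchean 3600, Neoarchean 2800, Mesoproterozoic 1600, Neoproterozoic 1000, Paleozoic 538.8, Mesozoic 251.902.
Ordered oldest to youngest: Paleoarchean, Neoarchean, Mesoproterozoic, Neoproterozoic, Paleozoic, Mesozoic.
Span = 3600 − 66 = 3534 Myr.
Durations: Paleoarchean 400, Neoproterozoic 461.2, Paleozoic 286.898, Mesoproterozoic 600, Neoarchean 300, Mesozoic 185.902 → longest is Mesoproterozoic (600 Myr).

Paleoarchean, Neoarchean, Mesoproterozoic, Neoproterozoic, Paleozoic, Mesozoic; total span 3534 Myr; longest is Mesoproterozoic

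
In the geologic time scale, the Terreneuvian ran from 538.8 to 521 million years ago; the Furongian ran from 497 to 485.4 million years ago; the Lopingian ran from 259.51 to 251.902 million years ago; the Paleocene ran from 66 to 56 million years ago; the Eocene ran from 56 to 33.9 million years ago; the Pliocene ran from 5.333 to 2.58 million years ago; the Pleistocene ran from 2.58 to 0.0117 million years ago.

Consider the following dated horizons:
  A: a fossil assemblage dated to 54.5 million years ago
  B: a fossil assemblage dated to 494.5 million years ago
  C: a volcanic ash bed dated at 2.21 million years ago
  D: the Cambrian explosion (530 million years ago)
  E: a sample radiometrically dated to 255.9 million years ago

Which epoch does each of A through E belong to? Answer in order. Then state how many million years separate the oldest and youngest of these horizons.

A — Eocene; B — Furongian; C — Pleistocene; D — Terreneuvian; E — Lopingian; span 527.79 million years

Match each age against the start–end ranges in the excerpt: A = 54.5 Ma → Eocene (56–33.9); B = 494.5 Ma → Furongian (497–485.4); C = 2.21 Ma → Pleistocene (2.58–0.0117); D = 530 Ma → Terreneuvian (538.8–521); E = 255.9 Ma → Lopingian (259.51–251.902).
The largest age is 530 Ma and the smallest is 2.21 Ma; their difference is 527.79 Myr.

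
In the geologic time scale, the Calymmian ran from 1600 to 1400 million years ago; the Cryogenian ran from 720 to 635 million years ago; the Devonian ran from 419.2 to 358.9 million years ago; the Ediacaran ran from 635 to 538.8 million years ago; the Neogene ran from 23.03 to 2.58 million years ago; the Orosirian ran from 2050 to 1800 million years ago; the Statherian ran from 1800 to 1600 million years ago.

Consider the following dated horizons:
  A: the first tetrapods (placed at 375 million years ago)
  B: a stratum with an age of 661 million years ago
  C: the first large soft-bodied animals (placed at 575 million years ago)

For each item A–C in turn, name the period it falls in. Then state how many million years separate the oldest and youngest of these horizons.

A: 375 Ma lies in 419.2–358.9 Ma, so Devonian.
B: 661 Ma lies in 720–635 Ma, so Cryogenian.
C: 575 Ma lies in 635–538.8 Ma, so Ediacaran.
Oldest = 661 Ma, youngest = 375 Ma → span 286 Myr.

A — Devonian; B — Cryogenian; C — Ediacaran; span 286 million years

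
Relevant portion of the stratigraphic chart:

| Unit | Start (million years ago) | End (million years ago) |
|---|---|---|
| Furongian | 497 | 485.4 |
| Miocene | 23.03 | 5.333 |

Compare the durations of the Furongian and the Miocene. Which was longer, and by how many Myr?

Miocene, by 6.097 million years

Furongian: 497 − 485.4 = 11.6 Myr.
Miocene: 23.03 − 5.333 = 17.697 Myr.
Difference: 17.697 − 11.6 = 6.097 Myr, so the Miocene was longer.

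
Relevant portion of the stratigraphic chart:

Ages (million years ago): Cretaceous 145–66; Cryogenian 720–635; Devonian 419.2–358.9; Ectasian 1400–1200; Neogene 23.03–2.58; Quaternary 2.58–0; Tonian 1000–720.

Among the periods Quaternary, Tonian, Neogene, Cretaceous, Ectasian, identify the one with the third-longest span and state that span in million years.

Cretaceous, 79 million years

Start − end for each: Quaternary 2.58 − 0 = 2.58; Tonian 1000 − 720 = 280; Neogene 23.03 − 2.58 = 20.45; Cretaceous 145 − 66 = 79; Ectasian 1400 − 1200 = 200.
Ranking these from longest: Tonian > Ectasian > Cretaceous > Neogene > Quaternary.
Position 3 in that ranking is Cretaceous, which lasted 79 Myr.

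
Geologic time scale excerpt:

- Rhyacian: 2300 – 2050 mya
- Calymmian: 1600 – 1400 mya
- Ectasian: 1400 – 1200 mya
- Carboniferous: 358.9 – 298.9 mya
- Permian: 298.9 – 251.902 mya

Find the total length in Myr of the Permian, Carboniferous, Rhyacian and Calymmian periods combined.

Duration is start − end for each: (298.9 − 251.902) + (358.9 − 298.9) + (2300 − 2050) + (1600 − 1400).
That is 46.998 + 60 + 250 + 200, which totals 556.998 million years.

556.998 million years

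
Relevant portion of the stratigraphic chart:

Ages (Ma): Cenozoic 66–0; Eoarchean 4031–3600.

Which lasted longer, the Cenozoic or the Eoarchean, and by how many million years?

Cenozoic: 66 − 0 = 66 Myr.
Eoarchean: 4031 − 3600 = 431 Myr.
Difference: 431 − 66 = 365 Myr, so the Eoarchean was longer.

Eoarchean, by 365 million years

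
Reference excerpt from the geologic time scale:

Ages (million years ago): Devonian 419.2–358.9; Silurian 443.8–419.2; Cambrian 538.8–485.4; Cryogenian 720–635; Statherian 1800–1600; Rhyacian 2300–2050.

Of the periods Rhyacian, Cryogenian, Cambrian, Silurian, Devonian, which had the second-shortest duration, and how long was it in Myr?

Cambrian, 53.4 million years

Start − end for each: Rhyacian 2300 − 2050 = 250; Cryogenian 720 − 635 = 85; Cambrian 538.8 − 485.4 = 53.4; Silurian 443.8 − 419.2 = 24.6; Devonian 419.2 − 358.9 = 60.3.
Ranking these from shortest: Silurian < Cambrian < Devonian < Cryogenian < Rhyacian.
Position 2 in that ranking is Cambrian, which lasted 53.4 Myr.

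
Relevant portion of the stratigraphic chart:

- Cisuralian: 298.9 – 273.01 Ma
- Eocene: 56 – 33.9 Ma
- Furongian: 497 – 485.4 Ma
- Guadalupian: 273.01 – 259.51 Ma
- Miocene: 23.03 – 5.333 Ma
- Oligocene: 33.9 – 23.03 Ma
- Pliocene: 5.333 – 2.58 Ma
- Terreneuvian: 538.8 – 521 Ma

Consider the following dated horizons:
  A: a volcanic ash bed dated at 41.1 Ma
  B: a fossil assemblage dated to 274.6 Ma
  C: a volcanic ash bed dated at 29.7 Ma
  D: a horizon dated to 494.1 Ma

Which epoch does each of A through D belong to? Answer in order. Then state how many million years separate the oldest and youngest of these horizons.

A — Eocene; B — Cisuralian; C — Oligocene; D — Furongian; span 464.4 million years

A: 41.1 Ma lies in 56–33.9 Ma, so Eocene.
B: 274.6 Ma lies in 298.9–273.01 Ma, so Cisuralian.
C: 29.7 Ma lies in 33.9–23.03 Ma, so Oligocene.
D: 494.1 Ma lies in 497–485.4 Ma, so Furongian.
Oldest = 494.1 Ma, youngest = 29.7 Ma → span 464.4 Myr.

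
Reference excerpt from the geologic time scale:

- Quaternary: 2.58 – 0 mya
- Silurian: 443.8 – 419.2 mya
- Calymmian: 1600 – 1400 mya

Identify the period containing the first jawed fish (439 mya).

Silurian

439 Ma lies between 443.8 and 419.2 Ma, so it falls in the Silurian.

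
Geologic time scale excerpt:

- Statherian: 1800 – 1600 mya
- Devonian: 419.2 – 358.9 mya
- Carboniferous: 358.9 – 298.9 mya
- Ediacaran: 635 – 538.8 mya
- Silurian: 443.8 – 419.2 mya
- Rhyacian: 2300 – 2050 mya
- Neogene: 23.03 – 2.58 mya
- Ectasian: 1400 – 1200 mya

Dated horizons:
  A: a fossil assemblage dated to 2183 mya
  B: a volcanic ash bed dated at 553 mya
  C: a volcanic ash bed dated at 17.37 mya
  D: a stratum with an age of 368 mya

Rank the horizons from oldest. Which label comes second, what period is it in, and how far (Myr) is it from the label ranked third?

Sorted oldest-first by Ma: A (2183), B (553), D (368), C (17.37).
The second oldest is B at 553 Ma, which lies in 635–538.8 Ma: the Ediacaran.
The third oldest is D at 368 Ma; separation = |553 − 368| = 185 Myr.

B, in the Ediacaran; 185 million years to D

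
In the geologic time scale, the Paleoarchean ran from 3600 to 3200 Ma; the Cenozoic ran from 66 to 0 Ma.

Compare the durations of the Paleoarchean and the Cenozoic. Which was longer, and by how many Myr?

Paleoarchean, by 334 million years

Paleoarchean: 3600 − 3200 = 400 Myr.
Cenozoic: 66 − 0 = 66 Myr.
Difference: 400 − 66 = 334 Myr, so the Paleoarchean was longer.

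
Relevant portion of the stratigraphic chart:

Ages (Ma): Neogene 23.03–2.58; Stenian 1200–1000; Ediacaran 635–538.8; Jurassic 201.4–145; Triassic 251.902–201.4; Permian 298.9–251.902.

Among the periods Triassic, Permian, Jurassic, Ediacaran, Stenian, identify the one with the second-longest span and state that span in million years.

Ediacaran, 96.2 million years

Start − end for each: Triassic 251.902 − 201.4 = 50.502; Permian 298.9 − 251.902 = 46.998; Jurassic 201.4 − 145 = 56.4; Ediacaran 635 − 538.8 = 96.2; Stenian 1200 − 1000 = 200.
Ranking these from longest: Stenian > Ediacaran > Jurassic > Triassic > Permian.
Position 2 in that ranking is Ediacaran, which lasted 96.2 Myr.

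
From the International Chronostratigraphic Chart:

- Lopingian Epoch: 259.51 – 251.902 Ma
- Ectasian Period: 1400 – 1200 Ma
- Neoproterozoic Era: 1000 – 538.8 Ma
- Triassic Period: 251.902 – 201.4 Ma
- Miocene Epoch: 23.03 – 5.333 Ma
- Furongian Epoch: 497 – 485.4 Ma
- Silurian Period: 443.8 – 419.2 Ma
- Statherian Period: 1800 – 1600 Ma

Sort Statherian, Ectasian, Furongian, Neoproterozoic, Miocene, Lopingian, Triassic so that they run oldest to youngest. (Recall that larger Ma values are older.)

Sorting by start age (descending Ma, since larger Ma = older): Statherian began 1800, Ectasian began 1400, Neoproterozoic began 1000, Furongian began 497, Lopingian began 259.51, Triassic began 251.902, Miocene began 23.03.

Statherian, then Ectasian, then Neoproterozoic, then Furongian, then Lopingian, then Triassic, then Miocene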